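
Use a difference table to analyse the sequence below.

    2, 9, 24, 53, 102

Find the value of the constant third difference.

Δ: 7, 15, 29, 49
Δ²: 8, 14, 20
Δ³: 6, 6

6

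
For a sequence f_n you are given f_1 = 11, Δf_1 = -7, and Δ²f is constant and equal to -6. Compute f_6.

Build the table forward from the leading diagonal:
Δ²: -6, -6, -6, -6, -6, -6
Δ: -7, -13, -19, -25, -31, -37
f: 11, 4, -9, -28, -53, -84

-84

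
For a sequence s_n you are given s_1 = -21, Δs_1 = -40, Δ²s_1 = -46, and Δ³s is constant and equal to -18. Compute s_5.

-529

Build the table forward from the leading diagonal:
Δ³: -18  -18  -18  -18  -18
Δ²: -46  -64  -82  -100  -118
Δ: -40  -86  -150  -232  -332
s: -21  -61  -147  -297  -529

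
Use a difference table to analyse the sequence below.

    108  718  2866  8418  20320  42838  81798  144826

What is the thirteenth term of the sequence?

610  2148  5552  11902  22518  38960  63028
1538  3404  6350  10616  16442  24068
1866  2946  4266  5826  7626
1080  1320  1560  1800
240  240  240
The fifth differences are constant (240).
1800 + 240 = 2040;  7626 + 2040 = 9666;  24068 + 9666 = 33734;  63028 + 33734 = 96762;  144826 + 96762 = 241588
2040 + 240 = 2280;  9666 + 2280 = 11946;  33734 + 11946 = 45680;  96762 + 45680 = 142442;  241588 + 142442 = 384030
2280 + 240 = 2520;  11946 + 2520 = 14466;  45680 + 14466 = 60146;  142442 + 60146 = 202588;  384030 + 202588 = 586618
2520 + 240 = 2760;  14466 + 2760 = 17226;  60146 + 17226 = 77372;  202588 + 77372 = 279960;  586618 + 279960 = 866578
2760 + 240 = 3000;  17226 + 3000 = 20226;  77372 + 20226 = 97598;  279960 + 97598 = 377558;  866578 + 377558 = 1244136

1244136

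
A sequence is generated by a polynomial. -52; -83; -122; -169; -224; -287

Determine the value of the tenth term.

-619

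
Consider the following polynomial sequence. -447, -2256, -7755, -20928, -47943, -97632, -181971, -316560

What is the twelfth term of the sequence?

-1823136

Δ: -1809, -5499, -13173, -27015, -49689, -84339, -134589
Δ²: -3690, -7674, -13842, -22674, -34650, -50250
Δ³: -3984, -6168, -8832, -11976, -15600
Δ⁴: -2184, -2664, -3144, -3624
Δ⁵: -480, -480, -480
Fifth differences constant at -480.
-3624 − 480 = -4104;  -15600 − 4104 = -19704;  -50250 − 19704 = -69954;  -134589 − 69954 = -204543;  -316560 − 204543 = -521103
-4104 − 480 = -4584;  -19704 − 4584 = -24288;  -69954 − 24288 = -94242;  -204543 − 94242 = -298785;  -521103 − 298785 = -819888
-4584 − 480 = -5064;  -24288 − 5064 = -29352;  -94242 − 29352 = -123594;  -298785 − 123594 = -422379;  -819888 − 422379 = -1242267
-5064 − 480 = -5544;  -29352 − 5544 = -34896;  -123594 − 34896 = -158490;  -422379 − 158490 = -580869;  -1242267 − 580869 = -1823136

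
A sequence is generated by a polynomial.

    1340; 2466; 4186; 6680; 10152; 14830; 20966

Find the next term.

28836

First differences: 1126, 1720, 2494, 3472, 4678, 6136
Second differences: 594, 774, 978, 1206, 1458
Third differences: 180, 204, 228, 252
Fourth differences: 24, 24, 24
The fourth differences are constant (24).
252 + 24 = 276;  1458 + 276 = 1734;  6136 + 1734 = 7870;  20966 + 7870 = 28836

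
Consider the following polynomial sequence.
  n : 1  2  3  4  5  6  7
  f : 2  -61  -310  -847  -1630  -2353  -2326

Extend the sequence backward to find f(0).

D1: -63, -249, -537, -783, -723, 27
D2: -186, -288, -246, 60, 750
D3: -102, 42, 306, 690
D4: 144, 264, 384
D5: 120, 120
The fifth differences are constant at 120.
Work back: 144 − 120 = 24;  -102 − 24 = -126;  -186 + 126 = -60;  -63 + 60 = -3;  2 + 3 = 5

5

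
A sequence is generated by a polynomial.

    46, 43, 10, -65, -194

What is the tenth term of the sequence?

-2069

First differences: -3, -33, -75, -129
Second differences: -30, -42, -54
Third differences: -12, -12
Constant third difference = -12, so extend:
-54 − 12 = -66;  -129 − 66 = -195;  -194 − 195 = -389
-66 − 12 = -78;  -195 − 78 = -273;  -389 − 273 = -662
-78 − 12 = -90;  -273 − 90 = -363;  -662 − 363 = -1025
-90 − 12 = -102;  -363 − 102 = -465;  -1025 − 465 = -1490
-102 − 12 = -114;  -465 − 114 = -579;  -1490 − 579 = -2069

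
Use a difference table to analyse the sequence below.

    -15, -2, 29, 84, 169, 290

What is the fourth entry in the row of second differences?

36

D1: 13, 31, 55, 85, 121
D2: 18, 24, 30, 36
D3: 6, 6, 6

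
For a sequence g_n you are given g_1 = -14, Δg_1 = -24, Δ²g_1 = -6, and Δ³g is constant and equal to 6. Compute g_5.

-122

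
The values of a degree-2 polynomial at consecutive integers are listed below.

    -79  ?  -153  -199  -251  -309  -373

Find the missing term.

-113

Using the last 5 terms:
First differences: -46  -52  -58  -64
Second differences: -6  -6  -6
Constant second difference = -6.
Extend backward: -46 + 6 = -40;  -153 + 40 = -113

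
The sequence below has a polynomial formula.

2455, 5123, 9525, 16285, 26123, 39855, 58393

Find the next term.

Δ: 2668, 4402, 6760, 9838, 13732, 18538
Δ²: 1734, 2358, 3078, 3894, 4806
Δ³: 624, 720, 816, 912
Δ⁴: 96, 96, 96
Fourth differences constant at 96.
912 + 96 = 1008;  4806 + 1008 = 5814;  18538 + 5814 = 24352;  58393 + 24352 = 82745

82745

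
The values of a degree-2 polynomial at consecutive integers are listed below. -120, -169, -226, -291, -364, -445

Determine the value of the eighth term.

-631

-49 , -57 , -65 , -73 , -81
-8 , -8 , -8 , -8
Second differences constant at -8.
-81 − 8 = -89;  -445 − 89 = -534
-89 − 8 = -97;  -534 − 97 = -631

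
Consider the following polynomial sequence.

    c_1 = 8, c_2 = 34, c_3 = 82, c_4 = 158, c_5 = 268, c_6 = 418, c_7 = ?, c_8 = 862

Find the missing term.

Using the first 6 terms:
D1: 26  48  76  110  150
D2: 22  28  34  40
D3: 6  6  6
Constant third difference = 6.
Extend forward: 40 + 6 = 46;  150 + 46 = 196;  418 + 196 = 614

614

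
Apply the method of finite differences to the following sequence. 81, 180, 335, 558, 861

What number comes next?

D1: 99, 155, 223, 303
D2: 56, 68, 80
D3: 12, 12
Third differences constant at 12.
80 + 12 = 92;  303 + 92 = 395;  861 + 395 = 1256

1256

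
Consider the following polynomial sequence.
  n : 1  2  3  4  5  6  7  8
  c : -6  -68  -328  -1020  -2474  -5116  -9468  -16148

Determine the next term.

First differences: -62 , -260 , -692 , -1454 , -2642 , -4352 , -6680
Second differences: -198 , -432 , -762 , -1188 , -1710 , -2328
Third differences: -234 , -330 , -426 , -522 , -618
Fourth differences: -96 , -96 , -96 , -96
The fourth differences are constant (-96).
-618 − 96 = -714;  -2328 − 714 = -3042;  -6680 − 3042 = -9722;  -16148 − 9722 = -25870

-25870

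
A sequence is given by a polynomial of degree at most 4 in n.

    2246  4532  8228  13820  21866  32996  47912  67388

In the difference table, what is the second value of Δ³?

558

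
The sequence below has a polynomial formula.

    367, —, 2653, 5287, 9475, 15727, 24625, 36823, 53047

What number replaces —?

Using the last 7 terms:
Δ: 2634, 4188, 6252, 8898, 12198, 16224
Δ²: 1554, 2064, 2646, 3300, 4026
Δ³: 510, 582, 654, 726
Δ⁴: 72, 72, 72
Constant fourth difference = 72.
Extend backward: 510 − 72 = 438;  1554 − 438 = 1116;  2634 − 1116 = 1518;  2653 − 1518 = 1135

1135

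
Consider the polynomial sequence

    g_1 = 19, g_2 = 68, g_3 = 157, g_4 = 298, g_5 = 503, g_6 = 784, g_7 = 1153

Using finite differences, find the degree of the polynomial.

49, 89, 141, 205, 281, 369
40, 52, 64, 76, 88
12, 12, 12, 12
The third differences are constant, so the polynomial has degree 3.

3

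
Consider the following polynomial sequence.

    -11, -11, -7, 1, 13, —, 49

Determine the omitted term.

Using the first 5 terms:
Δ: 0, 4, 8, 12
Δ²: 4, 4, 4
Constant second difference = 4.
Extend forward: 12 + 4 = 16;  13 + 16 = 29

29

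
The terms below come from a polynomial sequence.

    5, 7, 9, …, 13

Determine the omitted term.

11

Using the first 3 terms:
First differences: 2, 2
Constant first difference = 2.
Extend forward: 9 + 2 = 11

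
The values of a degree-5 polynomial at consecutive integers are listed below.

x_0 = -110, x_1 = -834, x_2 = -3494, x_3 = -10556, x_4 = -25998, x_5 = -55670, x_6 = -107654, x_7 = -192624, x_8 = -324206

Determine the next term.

Δ: -724, -2660, -7062, -15442, -29672, -51984, -84970, -131582
Δ²: -1936, -4402, -8380, -14230, -22312, -32986, -46612
Δ³: -2466, -3978, -5850, -8082, -10674, -13626
Δ⁴: -1512, -1872, -2232, -2592, -2952
Δ⁵: -360, -360, -360, -360
The fifth differences are constant (-360).
-2952 − 360 = -3312;  -13626 − 3312 = -16938;  -46612 − 16938 = -63550;  -131582 − 63550 = -195132;  -324206 − 195132 = -519338

-519338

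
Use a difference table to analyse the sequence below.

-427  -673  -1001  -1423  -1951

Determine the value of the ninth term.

-5363

Δ: -246 , -328 , -422 , -528
Δ²: -82 , -94 , -106
Δ³: -12 , -12
Constant third difference = -12, so extend:
-106 − 12 = -118;  -528 − 118 = -646;  -1951 − 646 = -2597
-118 − 12 = -130;  -646 − 130 = -776;  -2597 − 776 = -3373
-130 − 12 = -142;  -776 − 142 = -918;  -3373 − 918 = -4291
-142 − 12 = -154;  -918 − 154 = -1072;  -4291 − 1072 = -5363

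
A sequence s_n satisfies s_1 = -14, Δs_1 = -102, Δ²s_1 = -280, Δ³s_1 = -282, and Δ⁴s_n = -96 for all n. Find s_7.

Build the table forward from the leading diagonal:
Fourth differences: -96, -96, -96, -96, -96, -96, -96
Third differences: -282, -378, -474, -570, -666, -762, -858
Second differences: -280, -562, -940, -1414, -1984, -2650, -3412
First differences: -102, -382, -944, -1884, -3298, -5282, -7932
s: -14, -116, -498, -1442, -3326, -6624, -11906

-11906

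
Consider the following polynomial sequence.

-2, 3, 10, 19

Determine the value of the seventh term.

Δ: 5, 7, 9
Δ²: 2, 2
The second differences are constant (2).
9 + 2 = 11;  19 + 11 = 30
11 + 2 = 13;  30 + 13 = 43
13 + 2 = 15;  43 + 15 = 58

58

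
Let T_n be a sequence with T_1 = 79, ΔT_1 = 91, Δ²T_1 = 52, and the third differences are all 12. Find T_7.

1645

Build the table forward from the leading diagonal:
Δ³: 12  12  12  12  12  12  12
Δ²: 52  64  76  88  100  112  124
Δ: 91  143  207  283  371  471  583
T: 79  170  313  520  803  1174  1645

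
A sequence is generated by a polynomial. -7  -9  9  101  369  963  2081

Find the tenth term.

11279

-2, 18, 92, 268, 594, 1118
20, 74, 176, 326, 524
54, 102, 150, 198
48, 48, 48
Fourth differences constant at 48.
198 + 48 = 246;  524 + 246 = 770;  1118 + 770 = 1888;  2081 + 1888 = 3969
246 + 48 = 294;  770 + 294 = 1064;  1888 + 1064 = 2952;  3969 + 2952 = 6921
294 + 48 = 342;  1064 + 342 = 1406;  2952 + 1406 = 4358;  6921 + 4358 = 11279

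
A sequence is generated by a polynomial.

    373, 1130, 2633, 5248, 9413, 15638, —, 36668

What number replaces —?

24505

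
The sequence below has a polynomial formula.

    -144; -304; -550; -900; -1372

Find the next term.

-1984

First differences: -160, -246, -350, -472
Second differences: -86, -104, -122
Third differences: -18, -18
Constant third difference = -18, so extend:
-122 − 18 = -140;  -472 − 140 = -612;  -1372 − 612 = -1984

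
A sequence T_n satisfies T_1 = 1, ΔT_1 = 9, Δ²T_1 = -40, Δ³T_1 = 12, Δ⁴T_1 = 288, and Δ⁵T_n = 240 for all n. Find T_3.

Build the table forward from the leading diagonal:
D5: 240, 240, 240
D4: 288, 528, 768
D3: 12, 300, 828
D2: -40, -28, 272
D1: 9, -31, -59
T: 1, 10, -21

-21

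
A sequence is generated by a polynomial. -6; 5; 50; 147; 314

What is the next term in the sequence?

11, 45, 97, 167
34, 52, 70
18, 18
Constant third difference = 18, so extend:
70 + 18 = 88;  167 + 88 = 255;  314 + 255 = 569

569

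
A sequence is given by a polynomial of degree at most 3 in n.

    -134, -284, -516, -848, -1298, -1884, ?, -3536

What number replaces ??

Using the first 6 terms:
First differences: -150  -232  -332  -450  -586
Second differences: -82  -100  -118  -136
Third differences: -18  -18  -18
Constant third difference = -18.
Extend forward: -136 − 18 = -154;  -586 − 154 = -740;  -1884 − 740 = -2624

-2624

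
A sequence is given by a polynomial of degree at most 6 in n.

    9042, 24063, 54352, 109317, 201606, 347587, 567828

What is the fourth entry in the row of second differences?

Δ: 15021, 30289, 54965, 92289, 145981, 220241
Δ²: 15268, 24676, 37324, 53692, 74260
Δ³: 9408, 12648, 16368, 20568
Δ⁴: 3240, 3720, 4200
Δ⁵: 480, 480

53692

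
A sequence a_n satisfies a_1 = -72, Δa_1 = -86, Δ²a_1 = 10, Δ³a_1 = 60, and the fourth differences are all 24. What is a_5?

Build the table forward from the leading diagonal:
Fourth differences: 24, 24, 24, 24, 24
Third differences: 60, 84, 108, 132, 156
Second differences: 10, 70, 154, 262, 394
First differences: -86, -76, -6, 148, 410
a: -72, -158, -234, -240, -92

-92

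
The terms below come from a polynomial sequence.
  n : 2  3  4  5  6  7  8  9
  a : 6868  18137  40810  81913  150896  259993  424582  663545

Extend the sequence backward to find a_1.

Δ: 11269  22673  41103  68983  109097  164589  238963
Δ²: 11404  18430  27880  40114  55492  74374
Δ³: 7026  9450  12234  15378  18882
Δ⁴: 2424  2784  3144  3504
Δ⁵: 360  360  360
The fifth differences are constant at 360.
Work back: 2424 − 360 = 2064;  7026 − 2064 = 4962;  11404 − 4962 = 6442;  11269 − 6442 = 4827;  6868 − 4827 = 2041

2041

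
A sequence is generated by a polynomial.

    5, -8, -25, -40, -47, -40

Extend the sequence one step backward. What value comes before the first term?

8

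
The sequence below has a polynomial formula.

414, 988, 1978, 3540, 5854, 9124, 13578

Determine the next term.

19468

First differences: 574, 990, 1562, 2314, 3270, 4454
Second differences: 416, 572, 752, 956, 1184
Third differences: 156, 180, 204, 228
Fourth differences: 24, 24, 24
The fourth differences are constant (24).
228 + 24 = 252;  1184 + 252 = 1436;  4454 + 1436 = 5890;  13578 + 5890 = 19468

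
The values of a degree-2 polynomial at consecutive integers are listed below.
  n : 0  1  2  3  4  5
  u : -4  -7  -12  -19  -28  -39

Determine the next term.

D1: -3  -5  -7  -9  -11
D2: -2  -2  -2  -2
Second differences constant at -2.
-11 − 2 = -13;  -39 − 13 = -52

-52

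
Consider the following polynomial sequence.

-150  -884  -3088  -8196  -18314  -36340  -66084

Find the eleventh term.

-417080

First differences: -734, -2204, -5108, -10118, -18026, -29744
Second differences: -1470, -2904, -5010, -7908, -11718
Third differences: -1434, -2106, -2898, -3810
Fourth differences: -672, -792, -912
Fifth differences: -120, -120
The fifth differences are constant (-120).
-912 − 120 = -1032;  -3810 − 1032 = -4842;  -11718 − 4842 = -16560;  -29744 − 16560 = -46304;  -66084 − 46304 = -112388
-1032 − 120 = -1152;  -4842 − 1152 = -5994;  -16560 − 5994 = -22554;  -46304 − 22554 = -68858;  -112388 − 68858 = -181246
-1152 − 120 = -1272;  -5994 − 1272 = -7266;  -22554 − 7266 = -29820;  -68858 − 29820 = -98678;  -181246 − 98678 = -279924
-1272 − 120 = -1392;  -7266 − 1392 = -8658;  -29820 − 8658 = -38478;  -98678 − 38478 = -137156;  -279924 − 137156 = -417080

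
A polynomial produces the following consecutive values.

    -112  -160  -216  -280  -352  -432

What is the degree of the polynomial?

2

Δ: -48, -56, -64, -72, -80
Δ²: -8, -8, -8, -8
The second differences are constant, so the polynomial has degree 2.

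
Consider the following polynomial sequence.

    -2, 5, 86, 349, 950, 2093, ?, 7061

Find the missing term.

4030

Using the first 6 terms:
Δ: 7, 81, 263, 601, 1143
Δ²: 74, 182, 338, 542
Δ³: 108, 156, 204
Δ⁴: 48, 48
Constant fourth difference = 48.
Extend forward: 204 + 48 = 252;  542 + 252 = 794;  1143 + 794 = 1937;  2093 + 1937 = 4030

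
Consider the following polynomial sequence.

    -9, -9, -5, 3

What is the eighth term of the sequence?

75

Δ: 0 , 4 , 8
Δ²: 4 , 4
Constant second difference = 4, so extend:
8 + 4 = 12;  3 + 12 = 15
12 + 4 = 16;  15 + 16 = 31
16 + 4 = 20;  31 + 20 = 51
20 + 4 = 24;  51 + 24 = 75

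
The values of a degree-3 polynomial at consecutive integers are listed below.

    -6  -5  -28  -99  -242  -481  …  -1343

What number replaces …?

-840

Using the first 6 terms:
D1: 1  -23  -71  -143  -239
D2: -24  -48  -72  -96
D3: -24  -24  -24
Constant third difference = -24.
Extend forward: -96 − 24 = -120;  -239 − 120 = -359;  -481 − 359 = -840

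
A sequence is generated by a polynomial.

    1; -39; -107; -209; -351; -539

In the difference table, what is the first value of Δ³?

Δ: -40, -68, -102, -142, -188
Δ²: -28, -34, -40, -46
Δ³: -6, -6, -6

-6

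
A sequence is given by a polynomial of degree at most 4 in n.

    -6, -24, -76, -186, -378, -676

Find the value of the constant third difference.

-24

First differences: -18, -52, -110, -192, -298
Second differences: -34, -58, -82, -106
Third differences: -24, -24, -24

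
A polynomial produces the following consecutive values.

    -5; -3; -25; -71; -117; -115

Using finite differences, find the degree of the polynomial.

First differences: 2, -22, -46, -46, 2
Second differences: -24, -24, 0, 48
Third differences: 0, 24, 48
Fourth differences: 24, 24
The fourth differences are constant, so the polynomial has degree 4.

4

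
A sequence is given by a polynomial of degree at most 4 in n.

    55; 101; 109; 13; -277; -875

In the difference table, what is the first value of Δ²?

D1: 46, 8, -96, -290, -598
D2: -38, -104, -194, -308
D3: -66, -90, -114
D4: -24, -24

-38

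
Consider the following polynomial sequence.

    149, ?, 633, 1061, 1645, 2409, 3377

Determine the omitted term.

Using the last 5 terms:
428, 584, 764, 968
156, 180, 204
24, 24
Constant third difference = 24.
Extend backward: 156 − 24 = 132;  428 − 132 = 296;  633 − 296 = 337

337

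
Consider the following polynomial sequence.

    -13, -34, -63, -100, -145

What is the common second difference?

-8

Δ: -21, -29, -37, -45
Δ²: -8, -8, -8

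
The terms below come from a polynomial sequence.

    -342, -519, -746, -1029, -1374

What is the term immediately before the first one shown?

-209

Δ: -177, -227, -283, -345
Δ²: -50, -56, -62
Δ³: -6, -6
The third differences are constant at -6.
Work back: -50 + 6 = -44;  -177 + 44 = -133;  -342 + 133 = -209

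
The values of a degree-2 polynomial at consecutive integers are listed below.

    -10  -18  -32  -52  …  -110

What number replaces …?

-78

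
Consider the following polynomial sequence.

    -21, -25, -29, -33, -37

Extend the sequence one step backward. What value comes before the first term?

-17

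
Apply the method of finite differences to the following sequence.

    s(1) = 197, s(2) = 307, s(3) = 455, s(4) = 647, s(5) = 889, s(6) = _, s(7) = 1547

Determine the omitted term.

1187

Using the first 5 terms:
110  148  192  242
38  44  50
6  6
Constant third difference = 6.
Extend forward: 50 + 6 = 56;  242 + 56 = 298;  889 + 298 = 1187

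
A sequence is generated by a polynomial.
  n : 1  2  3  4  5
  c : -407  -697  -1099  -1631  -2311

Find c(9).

-6871

First differences: -290  -402  -532  -680
Second differences: -112  -130  -148
Third differences: -18  -18
Third differences constant at -18.
-148 − 18 = -166;  -680 − 166 = -846;  -2311 − 846 = -3157
-166 − 18 = -184;  -846 − 184 = -1030;  -3157 − 1030 = -4187
-184 − 18 = -202;  -1030 − 202 = -1232;  -4187 − 1232 = -5419
-202 − 18 = -220;  -1232 − 220 = -1452;  -5419 − 1452 = -6871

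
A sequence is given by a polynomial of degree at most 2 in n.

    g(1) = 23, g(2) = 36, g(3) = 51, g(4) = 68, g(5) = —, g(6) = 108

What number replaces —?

87

Using the first 4 terms:
Δ: 13, 15, 17
Δ²: 2, 2
Constant second difference = 2.
Extend forward: 17 + 2 = 19;  68 + 19 = 87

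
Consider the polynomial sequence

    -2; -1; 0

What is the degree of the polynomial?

1

1, 1
The first differences are constant, so the polynomial has degree 1.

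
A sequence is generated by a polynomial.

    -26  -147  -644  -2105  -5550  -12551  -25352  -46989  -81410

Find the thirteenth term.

-464534

First differences: -121 , -497 , -1461 , -3445 , -7001 , -12801 , -21637 , -34421
Second differences: -376 , -964 , -1984 , -3556 , -5800 , -8836 , -12784
Third differences: -588 , -1020 , -1572 , -2244 , -3036 , -3948
Fourth differences: -432 , -552 , -672 , -792 , -912
Fifth differences: -120 , -120 , -120 , -120
Fifth differences constant at -120.
-912 − 120 = -1032;  -3948 − 1032 = -4980;  -12784 − 4980 = -17764;  -34421 − 17764 = -52185;  -81410 − 52185 = -133595
-1032 − 120 = -1152;  -4980 − 1152 = -6132;  -17764 − 6132 = -23896;  -52185 − 23896 = -76081;  -133595 − 76081 = -209676
-1152 − 120 = -1272;  -6132 − 1272 = -7404;  -23896 − 7404 = -31300;  -76081 − 31300 = -107381;  -209676 − 107381 = -317057
-1272 − 120 = -1392;  -7404 − 1392 = -8796;  -31300 − 8796 = -40096;  -107381 − 40096 = -147477;  -317057 − 147477 = -464534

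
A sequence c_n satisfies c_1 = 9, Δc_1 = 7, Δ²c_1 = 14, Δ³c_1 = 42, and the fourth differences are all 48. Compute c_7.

1821

Build the table forward from the leading diagonal:
Δ⁴: 48  48  48  48  48  48  48
Δ³: 42  90  138  186  234  282  330
Δ²: 14  56  146  284  470  704  986
Δ: 7  21  77  223  507  977  1681
c: 9  16  37  114  337  844  1821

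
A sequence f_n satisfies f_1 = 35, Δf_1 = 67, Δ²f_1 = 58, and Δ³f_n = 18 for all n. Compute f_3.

227

Build the table forward from the leading diagonal:
D3: 18  18  18
D2: 58  76  94
D1: 67  125  201
f: 35  102  227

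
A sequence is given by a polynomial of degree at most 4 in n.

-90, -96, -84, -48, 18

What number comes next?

First differences: -6, 12, 36, 66
Second differences: 18, 24, 30
Third differences: 6, 6
Constant third difference = 6, so extend:
30 + 6 = 36;  66 + 36 = 102;  18 + 102 = 120

120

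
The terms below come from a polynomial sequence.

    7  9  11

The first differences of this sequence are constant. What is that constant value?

Δ: 2, 2

2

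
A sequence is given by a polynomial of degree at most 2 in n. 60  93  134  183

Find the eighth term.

459

First differences: 33, 41, 49
Second differences: 8, 8
The second differences are constant (8).
49 + 8 = 57;  183 + 57 = 240
57 + 8 = 65;  240 + 65 = 305
65 + 8 = 73;  305 + 73 = 378
73 + 8 = 81;  378 + 81 = 459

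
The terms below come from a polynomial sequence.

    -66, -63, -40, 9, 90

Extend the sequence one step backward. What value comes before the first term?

-55

First differences: 3, 23, 49, 81
Second differences: 20, 26, 32
Third differences: 6, 6
The third differences are constant at 6.
Work back: 20 − 6 = 14;  3 − 14 = -11;  -66 + 11 = -55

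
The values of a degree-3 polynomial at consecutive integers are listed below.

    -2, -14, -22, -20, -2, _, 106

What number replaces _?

38

Using the first 5 terms:
-12  -8  2  18
4  10  16
6  6
Constant third difference = 6.
Extend forward: 16 + 6 = 22;  18 + 22 = 40;  -2 + 40 = 38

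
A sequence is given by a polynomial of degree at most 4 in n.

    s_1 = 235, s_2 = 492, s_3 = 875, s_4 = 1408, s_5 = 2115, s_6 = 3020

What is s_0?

80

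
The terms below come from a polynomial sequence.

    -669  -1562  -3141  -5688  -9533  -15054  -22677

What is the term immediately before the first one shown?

D1: -893, -1579, -2547, -3845, -5521, -7623
D2: -686, -968, -1298, -1676, -2102
D3: -282, -330, -378, -426
D4: -48, -48, -48
The fourth differences are constant at -48.
Work back: -282 + 48 = -234;  -686 + 234 = -452;  -893 + 452 = -441;  -669 + 441 = -228

-228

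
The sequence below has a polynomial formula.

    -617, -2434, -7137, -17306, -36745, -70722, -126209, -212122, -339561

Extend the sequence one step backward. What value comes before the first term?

Δ: -1817, -4703, -10169, -19439, -33977, -55487, -85913, -127439
Δ²: -2886, -5466, -9270, -14538, -21510, -30426, -41526
Δ³: -2580, -3804, -5268, -6972, -8916, -11100
Δ⁴: -1224, -1464, -1704, -1944, -2184
Δ⁵: -240, -240, -240, -240
The fifth differences are constant at -240.
Work back: -1224 + 240 = -984;  -2580 + 984 = -1596;  -2886 + 1596 = -1290;  -1817 + 1290 = -527;  -617 + 527 = -90

-90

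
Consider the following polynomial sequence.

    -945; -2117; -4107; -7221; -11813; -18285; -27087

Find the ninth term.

-53721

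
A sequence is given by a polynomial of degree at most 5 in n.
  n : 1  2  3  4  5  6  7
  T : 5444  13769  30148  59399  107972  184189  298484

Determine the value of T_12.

Δ: 8325, 16379, 29251, 48573, 76217, 114295
Δ²: 8054, 12872, 19322, 27644, 38078
Δ³: 4818, 6450, 8322, 10434
Δ⁴: 1632, 1872, 2112
Δ⁵: 240, 240
The fifth differences are constant (240).
2112 + 240 = 2352;  10434 + 2352 = 12786;  38078 + 12786 = 50864;  114295 + 50864 = 165159;  298484 + 165159 = 463643
2352 + 240 = 2592;  12786 + 2592 = 15378;  50864 + 15378 = 66242;  165159 + 66242 = 231401;  463643 + 231401 = 695044
2592 + 240 = 2832;  15378 + 2832 = 18210;  66242 + 18210 = 84452;  231401 + 84452 = 315853;  695044 + 315853 = 1010897
2832 + 240 = 3072;  18210 + 3072 = 21282;  84452 + 21282 = 105734;  315853 + 105734 = 421587;  1010897 + 421587 = 1432484
3072 + 240 = 3312;  21282 + 3312 = 24594;  105734 + 24594 = 130328;  421587 + 130328 = 551915;  1432484 + 551915 = 1984399

1984399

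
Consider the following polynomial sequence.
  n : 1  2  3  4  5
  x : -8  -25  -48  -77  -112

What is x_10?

First differences: -17  -23  -29  -35
Second differences: -6  -6  -6
Constant second difference = -6, so extend:
-35 − 6 = -41;  -112 − 41 = -153
-41 − 6 = -47;  -153 − 47 = -200
-47 − 6 = -53;  -200 − 53 = -253
-53 − 6 = -59;  -253 − 59 = -312
-59 − 6 = -65;  -312 − 65 = -377

-377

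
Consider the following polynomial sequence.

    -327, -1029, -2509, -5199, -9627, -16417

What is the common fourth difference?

-96

First differences: -702, -1480, -2690, -4428, -6790
Second differences: -778, -1210, -1738, -2362
Third differences: -432, -528, -624
Fourth differences: -96, -96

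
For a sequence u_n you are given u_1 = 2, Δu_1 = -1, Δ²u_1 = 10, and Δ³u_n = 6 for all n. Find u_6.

157

Build the table forward from the leading diagonal:
Δ³: 6, 6, 6, 6, 6, 6
Δ²: 10, 16, 22, 28, 34, 40
Δ: -1, 9, 25, 47, 75, 109
u: 2, 1, 10, 35, 82, 157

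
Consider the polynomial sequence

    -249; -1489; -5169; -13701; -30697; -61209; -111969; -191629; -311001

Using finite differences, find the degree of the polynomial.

5

Δ: -1240, -3680, -8532, -16996, -30512, -50760, -79660, -119372
Δ²: -2440, -4852, -8464, -13516, -20248, -28900, -39712
Δ³: -2412, -3612, -5052, -6732, -8652, -10812
Δ⁴: -1200, -1440, -1680, -1920, -2160
Δ⁵: -240, -240, -240, -240
The fifth differences are constant, so the polynomial has degree 5.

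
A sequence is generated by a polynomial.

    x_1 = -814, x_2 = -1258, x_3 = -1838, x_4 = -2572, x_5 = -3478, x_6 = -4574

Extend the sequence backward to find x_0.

-488

-444, -580, -734, -906, -1096
-136, -154, -172, -190
-18, -18, -18
The third differences are constant at -18.
Work back: -136 + 18 = -118;  -444 + 118 = -326;  -814 + 326 = -488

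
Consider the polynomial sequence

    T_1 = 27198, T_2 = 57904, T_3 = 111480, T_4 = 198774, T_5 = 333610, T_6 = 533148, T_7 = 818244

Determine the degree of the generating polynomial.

D1: 30706, 53576, 87294, 134836, 199538, 285096
D2: 22870, 33718, 47542, 64702, 85558
D3: 10848, 13824, 17160, 20856
D4: 2976, 3336, 3696
D5: 360, 360
The fifth differences are constant, so the polynomial has degree 5.

5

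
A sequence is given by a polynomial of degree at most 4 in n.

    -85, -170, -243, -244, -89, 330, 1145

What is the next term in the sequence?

-85, -73, -1, 155, 419, 815
12, 72, 156, 264, 396
60, 84, 108, 132
24, 24, 24
The fourth differences are constant (24).
132 + 24 = 156;  396 + 156 = 552;  815 + 552 = 1367;  1145 + 1367 = 2512

2512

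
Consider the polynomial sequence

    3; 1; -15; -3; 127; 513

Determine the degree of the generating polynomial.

-2, -16, 12, 130, 386
-14, 28, 118, 256
42, 90, 138
48, 48
The fourth differences are constant, so the polynomial has degree 4.

4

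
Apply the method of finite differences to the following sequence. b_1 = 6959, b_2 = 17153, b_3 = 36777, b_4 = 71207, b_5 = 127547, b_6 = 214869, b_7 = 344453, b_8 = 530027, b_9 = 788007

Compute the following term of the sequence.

1137737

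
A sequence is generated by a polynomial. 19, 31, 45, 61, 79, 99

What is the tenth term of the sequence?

199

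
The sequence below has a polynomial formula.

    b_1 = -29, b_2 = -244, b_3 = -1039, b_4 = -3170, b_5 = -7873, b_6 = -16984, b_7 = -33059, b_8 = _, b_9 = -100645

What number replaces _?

Using the first 7 terms:
-215  -795  -2131  -4703  -9111  -16075
-580  -1336  -2572  -4408  -6964
-756  -1236  -1836  -2556
-480  -600  -720
-120  -120
Constant fifth difference = -120.
Extend forward: -720 − 120 = -840;  -2556 − 840 = -3396;  -6964 − 3396 = -10360;  -16075 − 10360 = -26435;  -33059 − 26435 = -59494

-59494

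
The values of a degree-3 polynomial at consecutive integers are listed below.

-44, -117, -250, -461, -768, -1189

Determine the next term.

-1742

D1: -73, -133, -211, -307, -421
D2: -60, -78, -96, -114
D3: -18, -18, -18
Constant third difference = -18, so extend:
-114 − 18 = -132;  -421 − 132 = -553;  -1189 − 553 = -1742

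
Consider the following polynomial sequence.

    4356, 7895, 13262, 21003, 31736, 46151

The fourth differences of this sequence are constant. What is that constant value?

First differences: 3539, 5367, 7741, 10733, 14415
Second differences: 1828, 2374, 2992, 3682
Third differences: 546, 618, 690
Fourth differences: 72, 72

72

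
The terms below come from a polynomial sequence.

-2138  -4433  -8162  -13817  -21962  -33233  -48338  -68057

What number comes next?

-93242

Δ: -2295, -3729, -5655, -8145, -11271, -15105, -19719
Δ²: -1434, -1926, -2490, -3126, -3834, -4614
Δ³: -492, -564, -636, -708, -780
Δ⁴: -72, -72, -72, -72
Constant fourth difference = -72, so extend:
-780 − 72 = -852;  -4614 − 852 = -5466;  -19719 − 5466 = -25185;  -68057 − 25185 = -93242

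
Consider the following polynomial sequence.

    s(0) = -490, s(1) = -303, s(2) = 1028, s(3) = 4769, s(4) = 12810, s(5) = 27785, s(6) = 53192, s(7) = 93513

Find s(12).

187, 1331, 3741, 8041, 14975, 25407, 40321
1144, 2410, 4300, 6934, 10432, 14914
1266, 1890, 2634, 3498, 4482
624, 744, 864, 984
120, 120, 120
Fifth differences constant at 120.
984 + 120 = 1104;  4482 + 1104 = 5586;  14914 + 5586 = 20500;  40321 + 20500 = 60821;  93513 + 60821 = 154334
1104 + 120 = 1224;  5586 + 1224 = 6810;  20500 + 6810 = 27310;  60821 + 27310 = 88131;  154334 + 88131 = 242465
1224 + 120 = 1344;  6810 + 1344 = 8154;  27310 + 8154 = 35464;  88131 + 35464 = 123595;  242465 + 123595 = 366060
1344 + 120 = 1464;  8154 + 1464 = 9618;  35464 + 9618 = 45082;  123595 + 45082 = 168677;  366060 + 168677 = 534737
1464 + 120 = 1584;  9618 + 1584 = 11202;  45082 + 11202 = 56284;  168677 + 56284 = 224961;  534737 + 224961 = 759698

759698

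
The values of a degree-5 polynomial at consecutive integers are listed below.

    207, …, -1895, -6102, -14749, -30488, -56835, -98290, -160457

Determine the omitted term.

Using the last 7 terms:
First differences: -4207  -8647  -15739  -26347  -41455  -62167
Second differences: -4440  -7092  -10608  -15108  -20712
Third differences: -2652  -3516  -4500  -5604
Fourth differences: -864  -984  -1104
Fifth differences: -120  -120
Constant fifth difference = -120.
Extend backward: -864 + 120 = -744;  -2652 + 744 = -1908;  -4440 + 1908 = -2532;  -4207 + 2532 = -1675;  -1895 + 1675 = -220

-220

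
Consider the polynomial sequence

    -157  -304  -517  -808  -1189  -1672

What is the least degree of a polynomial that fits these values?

3

D1: -147, -213, -291, -381, -483
D2: -66, -78, -90, -102
D3: -12, -12, -12
The third differences are constant, so the polynomial has degree 3.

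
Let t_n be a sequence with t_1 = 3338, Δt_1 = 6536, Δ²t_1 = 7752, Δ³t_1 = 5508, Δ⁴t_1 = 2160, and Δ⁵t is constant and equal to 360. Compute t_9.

Build the table forward from the leading diagonal:
D5: 360, 360, 360, 360, 360, 360, 360, 360, 360
D4: 2160, 2520, 2880, 3240, 3600, 3960, 4320, 4680, 5040
D3: 5508, 7668, 10188, 13068, 16308, 19908, 23868, 28188, 32868
D2: 7752, 13260, 20928, 31116, 44184, 60492, 80400, 104268, 132456
D1: 6536, 14288, 27548, 48476, 79592, 123776, 184268, 264668, 368936
t: 3338, 9874, 24162, 51710, 100186, 179778, 303554, 487822, 752490

752490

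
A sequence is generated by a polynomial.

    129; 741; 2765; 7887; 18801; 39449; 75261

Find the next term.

133395

First differences: 612, 2024, 5122, 10914, 20648, 35812
Second differences: 1412, 3098, 5792, 9734, 15164
Third differences: 1686, 2694, 3942, 5430
Fourth differences: 1008, 1248, 1488
Fifth differences: 240, 240
Fifth differences constant at 240.
1488 + 240 = 1728;  5430 + 1728 = 7158;  15164 + 7158 = 22322;  35812 + 22322 = 58134;  75261 + 58134 = 133395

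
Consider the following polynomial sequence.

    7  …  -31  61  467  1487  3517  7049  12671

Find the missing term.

-13

Using the last 7 terms:
Δ: 92, 406, 1020, 2030, 3532, 5622
Δ²: 314, 614, 1010, 1502, 2090
Δ³: 300, 396, 492, 588
Δ⁴: 96, 96, 96
Constant fourth difference = 96.
Extend backward: 300 − 96 = 204;  314 − 204 = 110;  92 − 110 = -18;  -31 + 18 = -13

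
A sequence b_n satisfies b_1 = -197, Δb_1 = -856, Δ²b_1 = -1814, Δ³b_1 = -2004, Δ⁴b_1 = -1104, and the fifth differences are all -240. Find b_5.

-23625

Build the table forward from the leading diagonal:
Fifth differences: -240  -240  -240  -240  -240
Fourth differences: -1104  -1344  -1584  -1824  -2064
Third differences: -2004  -3108  -4452  -6036  -7860
Second differences: -1814  -3818  -6926  -11378  -17414
First differences: -856  -2670  -6488  -13414  -24792
b: -197  -1053  -3723  -10211  -23625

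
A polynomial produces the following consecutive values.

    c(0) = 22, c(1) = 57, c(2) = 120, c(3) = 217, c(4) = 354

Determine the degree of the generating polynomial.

3

D1: 35, 63, 97, 137
D2: 28, 34, 40
D3: 6, 6
The third differences are constant, so the polynomial has degree 3.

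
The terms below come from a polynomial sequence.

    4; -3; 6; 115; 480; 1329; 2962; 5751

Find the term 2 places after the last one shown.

16645

First differences: -7  9  109  365  849  1633  2789
Second differences: 16  100  256  484  784  1156
Third differences: 84  156  228  300  372
Fourth differences: 72  72  72  72
The fourth differences are constant (72).
372 + 72 = 444;  1156 + 444 = 1600;  2789 + 1600 = 4389;  5751 + 4389 = 10140
444 + 72 = 516;  1600 + 516 = 2116;  4389 + 2116 = 6505;  10140 + 6505 = 16645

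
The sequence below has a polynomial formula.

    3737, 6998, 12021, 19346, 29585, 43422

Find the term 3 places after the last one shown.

114441

D1: 3261  5023  7325  10239  13837
D2: 1762  2302  2914  3598
D3: 540  612  684
D4: 72  72
Constant fourth difference = 72, so extend:
684 + 72 = 756;  3598 + 756 = 4354;  13837 + 4354 = 18191;  43422 + 18191 = 61613
756 + 72 = 828;  4354 + 828 = 5182;  18191 + 5182 = 23373;  61613 + 23373 = 84986
828 + 72 = 900;  5182 + 900 = 6082;  23373 + 6082 = 29455;  84986 + 29455 = 114441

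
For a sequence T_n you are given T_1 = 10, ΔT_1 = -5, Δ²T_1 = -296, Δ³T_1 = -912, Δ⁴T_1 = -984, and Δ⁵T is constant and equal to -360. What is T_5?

-6418

Build the table forward from the leading diagonal:
D5: -360  -360  -360  -360  -360
D4: -984  -1344  -1704  -2064  -2424
D3: -912  -1896  -3240  -4944  -7008
D2: -296  -1208  -3104  -6344  -11288
D1: -5  -301  -1509  -4613  -10957
T: 10  5  -296  -1805  -6418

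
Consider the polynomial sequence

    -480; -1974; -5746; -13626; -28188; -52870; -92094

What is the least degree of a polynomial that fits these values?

D1: -1494, -3772, -7880, -14562, -24682, -39224
D2: -2278, -4108, -6682, -10120, -14542
D3: -1830, -2574, -3438, -4422
D4: -744, -864, -984
D5: -120, -120
The fifth differences are constant, so the polynomial has degree 5.

5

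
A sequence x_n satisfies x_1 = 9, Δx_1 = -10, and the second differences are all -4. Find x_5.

Build the table forward from the leading diagonal:
Δ²: -4, -4, -4, -4, -4
Δ: -10, -14, -18, -22, -26
x: 9, -1, -15, -33, -55

-55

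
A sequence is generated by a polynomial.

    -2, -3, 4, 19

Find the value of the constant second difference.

8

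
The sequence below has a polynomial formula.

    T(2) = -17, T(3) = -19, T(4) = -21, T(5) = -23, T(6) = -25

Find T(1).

-15

Δ: -2  -2  -2  -2
The first differences are constant at -2.
Work back: -17 + 2 = -15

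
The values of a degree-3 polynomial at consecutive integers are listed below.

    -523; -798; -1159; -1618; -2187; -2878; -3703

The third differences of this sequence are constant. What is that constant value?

-12

First differences: -275, -361, -459, -569, -691, -825
Second differences: -86, -98, -110, -122, -134
Third differences: -12, -12, -12, -12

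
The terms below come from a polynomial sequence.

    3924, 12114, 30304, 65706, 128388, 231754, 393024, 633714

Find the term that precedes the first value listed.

898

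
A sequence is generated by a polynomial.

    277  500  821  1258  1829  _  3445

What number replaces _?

2552

Using the first 5 terms:
First differences: 223, 321, 437, 571
Second differences: 98, 116, 134
Third differences: 18, 18
Constant third difference = 18.
Extend forward: 134 + 18 = 152;  571 + 152 = 723;  1829 + 723 = 2552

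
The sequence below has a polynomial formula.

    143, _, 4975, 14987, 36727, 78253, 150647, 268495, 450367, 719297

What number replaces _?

1177

Using the last 8 terms:
10012  21740  41526  72394  117848  181872  268930
11728  19786  30868  45454  64024  87058
8058  11082  14586  18570  23034
3024  3504  3984  4464
480  480  480
Constant fifth difference = 480.
Extend backward: 3024 − 480 = 2544;  8058 − 2544 = 5514;  11728 − 5514 = 6214;  10012 − 6214 = 3798;  4975 − 3798 = 1177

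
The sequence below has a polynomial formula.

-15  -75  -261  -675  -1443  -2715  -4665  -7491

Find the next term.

-11415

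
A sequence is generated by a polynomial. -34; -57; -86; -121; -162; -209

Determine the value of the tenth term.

-23, -29, -35, -41, -47
-6, -6, -6, -6
Second differences constant at -6.
-47 − 6 = -53;  -209 − 53 = -262
-53 − 6 = -59;  -262 − 59 = -321
-59 − 6 = -65;  -321 − 65 = -386
-65 − 6 = -71;  -386 − 71 = -457

-457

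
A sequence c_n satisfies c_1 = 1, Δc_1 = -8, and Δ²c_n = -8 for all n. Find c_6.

Build the table forward from the leading diagonal:
Δ²: -8  -8  -8  -8  -8  -8
Δ: -8  -16  -24  -32  -40  -48
c: 1  -7  -23  -47  -79  -119

-119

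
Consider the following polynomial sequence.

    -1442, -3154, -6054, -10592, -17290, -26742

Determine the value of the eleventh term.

-141142

Δ: -1712, -2900, -4538, -6698, -9452
Δ²: -1188, -1638, -2160, -2754
Δ³: -450, -522, -594
Δ⁴: -72, -72
Fourth differences constant at -72.
-594 − 72 = -666;  -2754 − 666 = -3420;  -9452 − 3420 = -12872;  -26742 − 12872 = -39614
-666 − 72 = -738;  -3420 − 738 = -4158;  -12872 − 4158 = -17030;  -39614 − 17030 = -56644
-738 − 72 = -810;  -4158 − 810 = -4968;  -17030 − 4968 = -21998;  -56644 − 21998 = -78642
-810 − 72 = -882;  -4968 − 882 = -5850;  -21998 − 5850 = -27848;  -78642 − 27848 = -106490
-882 − 72 = -954;  -5850 − 954 = -6804;  -27848 − 6804 = -34652;  -106490 − 34652 = -141142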